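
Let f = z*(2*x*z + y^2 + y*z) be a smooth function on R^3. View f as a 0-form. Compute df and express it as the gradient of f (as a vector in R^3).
df = (2*z^2) dx + (z*(2*y + z)) dy + (4*x*z + y^2 + 2*y*z) dz; grad f = (2*z^2, z*(2*y + z), 4*x*z + y^2 + 2*y*z)

For a 0-form f, d f = (∂f/∂x) dx + (∂f/∂y) dy + (∂f/∂z) dz. The components of the vector representation are exactly the entries of grad f in Cartesian coordinates:
  ∂f/∂x = 2*z^2
  ∂f/∂y = z*(2*y + z)
  ∂f/∂z = 4*x*z + y^2 + 2*y*z.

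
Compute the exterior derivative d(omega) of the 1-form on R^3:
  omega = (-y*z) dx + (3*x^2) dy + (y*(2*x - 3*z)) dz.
d(omega) = (6*x + z) dx ∧ dy + (3*y) dx ∧ dz + (2*x - 3*z) dy ∧ dz

For a 1-form omega = sum_i f_i dx_i, the exterior derivative is
  d(omega) = sum_{i < j} (∂f_j/∂x_i - ∂f_i/∂x_j) dx_i ∧ dx_j.
  coefficient of dx ∧ dy: ∂f_2/∂x - ∂f_1/∂y = ∂(3*x^2)/∂x - ∂(-y*z)/∂y = 6*x + z
  coefficient of dx ∧ dz: ∂f_3/∂x - ∂f_1/∂z = ∂(y*(2*x - 3*z))/∂x - ∂(-y*z)/∂z = 3*y
  coefficient of dy ∧ dz: ∂f_3/∂y - ∂f_2/∂z = ∂(y*(2*x - 3*z))/∂y - ∂(3*x^2)/∂z = 2*x - 3*z
Assembling: d(omega) = (6*x + z) dx ∧ dy + (3*y) dx ∧ dz + (2*x - 3*z) dy ∧ dz.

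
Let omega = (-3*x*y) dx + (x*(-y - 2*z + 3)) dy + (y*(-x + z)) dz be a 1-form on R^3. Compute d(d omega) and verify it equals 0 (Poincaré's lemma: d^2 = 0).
d(d omega) = 0

Step 1: d omega = sum_{i<j} (∂f_j/∂x_i - ∂f_i/∂x_j) dx_i ∧ dx_j:
  coeff of dx ∧ dy: 3*x - y - 2*z + 3
  coeff of dx ∧ dz: -y
  coeff of dy ∧ dz: x + z
Step 2: Apply d again to each 2-form coefficient. The only possible 3-form in R^3 is dx ∧ dy ∧ dz, with coefficient
  ∂(coeff of dy∧dz)/∂x - ∂(coeff of dx∧dz)/∂y + ∂(coeff of dx∧dy)/∂z
  = ∂/∂x (x + z) - ∂/∂y (-y) + ∂/∂z (3*x - y - 2*z + 3).
Each of these terms simplifies to sums of mixed partials that cancel in pairs. The result is 0 (by equality of mixed partials for smooth functions — Schwarz / Clairaut).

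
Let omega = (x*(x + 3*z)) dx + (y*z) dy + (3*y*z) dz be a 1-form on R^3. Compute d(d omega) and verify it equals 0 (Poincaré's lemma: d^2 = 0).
d(d omega) = 0

Step 1: d omega = sum_{i<j} (∂f_j/∂x_i - ∂f_i/∂x_j) dx_i ∧ dx_j:
  coeff of dx ∧ dy: 0
  coeff of dx ∧ dz: -3*x
  coeff of dy ∧ dz: -y + 3*z
Step 2: Apply d again to each 2-form coefficient. The only possible 3-form in R^3 is dx ∧ dy ∧ dz, with coefficient
  ∂(coeff of dy∧dz)/∂x - ∂(coeff of dx∧dz)/∂y + ∂(coeff of dx∧dy)/∂z
  = ∂/∂x (-y + 3*z) - ∂/∂y (-3*x) + ∂/∂z (0).
Each of these terms simplifies to sums of mixed partials that cancel in pairs. The result is 0 (by equality of mixed partials for smooth functions — Schwarz / Clairaut).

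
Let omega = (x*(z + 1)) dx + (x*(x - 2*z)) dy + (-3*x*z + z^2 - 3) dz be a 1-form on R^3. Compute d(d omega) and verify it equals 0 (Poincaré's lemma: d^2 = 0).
d(d omega) = 0

Step 1: d omega = sum_{i<j} (∂f_j/∂x_i - ∂f_i/∂x_j) dx_i ∧ dx_j:
  coeff of dx ∧ dy: 2*x - 2*z
  coeff of dx ∧ dz: -x - 3*z
  coeff of dy ∧ dz: 2*x
Step 2: Apply d again to each 2-form coefficient. The only possible 3-form in R^3 is dx ∧ dy ∧ dz, with coefficient
  ∂(coeff of dy∧dz)/∂x - ∂(coeff of dx∧dz)/∂y + ∂(coeff of dx∧dy)/∂z
  = ∂/∂x (2*x) - ∂/∂y (-x - 3*z) + ∂/∂z (2*x - 2*z).
Each of these terms simplifies to sums of mixed partials that cancel in pairs. The result is 0 (by equality of mixed partials for smooth functions — Schwarz / Clairaut).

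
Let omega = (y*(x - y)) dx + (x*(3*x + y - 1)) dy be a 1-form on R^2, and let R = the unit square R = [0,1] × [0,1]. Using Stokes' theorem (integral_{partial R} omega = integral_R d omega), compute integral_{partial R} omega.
integral_(partial R) omega = 3

Stokes: integral_partial_R omega = integral_R d omega with d omega = (∂Q/∂x - ∂P/∂y) dx ∧ dy.
  ∂Q/∂x = 6*x + y - 1
  ∂P/∂y = x - 2*y
  integrand = ∂Q/∂x - ∂P/∂y = 5*x + 3*y - 1.
Integrating over R: integral_0^1 integral_0^1 (5*x + 3*y - 1) dx dy = 3.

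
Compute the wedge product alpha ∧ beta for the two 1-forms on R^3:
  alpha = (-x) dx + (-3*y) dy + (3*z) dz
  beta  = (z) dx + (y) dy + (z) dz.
alpha ∧ beta = (y*(-x + 3*z)) dx ∧ dy + (-z*(x + 3*z)) dx ∧ dz + (-6*y*z) dy ∧ dz

Distribute the wedge, using dx_i ∧ dx_j = -dx_j ∧ dx_i and dx_i ∧ dx_i = 0. For each pair (i, j) with i < j, the coefficient of dx_i ∧ dx_j in alpha ∧ beta is (alpha_i * beta_j - alpha_j * beta_i). Collecting: alpha ∧ beta = (y*(-x + 3*z)) dx ∧ dy + (-z*(x + 3*z)) dx ∧ dz + (-6*y*z) dy ∧ dz.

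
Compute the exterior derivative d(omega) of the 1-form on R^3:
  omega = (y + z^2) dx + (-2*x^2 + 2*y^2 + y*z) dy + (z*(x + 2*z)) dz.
d(omega) = (-4*x - 1) dx ∧ dy + (-z) dx ∧ dz + (-y) dy ∧ dz

For a 1-form omega = sum_i f_i dx_i, the exterior derivative is
  d(omega) = sum_{i < j} (∂f_j/∂x_i - ∂f_i/∂x_j) dx_i ∧ dx_j.
  coefficient of dx ∧ dy: ∂f_2/∂x - ∂f_1/∂y = ∂(-2*x^2 + 2*y^2 + y*z)/∂x - ∂(y + z^2)/∂y = -4*x - 1
  coefficient of dx ∧ dz: ∂f_3/∂x - ∂f_1/∂z = ∂(z*(x + 2*z))/∂x - ∂(y + z^2)/∂z = -z
  coefficient of dy ∧ dz: ∂f_3/∂y - ∂f_2/∂z = ∂(z*(x + 2*z))/∂y - ∂(-2*x^2 + 2*y^2 + y*z)/∂z = -y
Assembling: d(omega) = (-4*x - 1) dx ∧ dy + (-z) dx ∧ dz + (-y) dy ∧ dz.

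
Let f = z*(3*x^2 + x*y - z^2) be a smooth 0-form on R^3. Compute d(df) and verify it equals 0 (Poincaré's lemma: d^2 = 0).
d(df) = 0

Step 1: df = sum_i (∂f/∂x_i) dx_i = (z*(6*x + y)) dx + (x*z) dy + (3*x^2 + x*y - 3*z^2) dz.
Step 2: Apply d again. Using the 1-form formula, the coefficient of dx ∧ dy in d(df) is ∂^2 f/∂x ∂y - ∂^2 f/∂y ∂x = (z) - (z) = 0 (equality of mixed partials for smooth f).
Similarly for dx ∧ dz and dy ∧ dz — all coefficients vanish. So d(df) = 0.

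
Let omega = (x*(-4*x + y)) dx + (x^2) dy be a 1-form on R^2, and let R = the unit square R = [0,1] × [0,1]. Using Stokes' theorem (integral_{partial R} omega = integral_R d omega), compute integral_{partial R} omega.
integral_(partial R) omega = 1/2

Stokes: integral_partial_R omega = integral_R d omega with d omega = (∂Q/∂x - ∂P/∂y) dx ∧ dy.
  ∂Q/∂x = 2*x
  ∂P/∂y = x
  integrand = ∂Q/∂x - ∂P/∂y = x.
Integrating over R: integral_0^1 integral_0^1 (x) dx dy = 1/2.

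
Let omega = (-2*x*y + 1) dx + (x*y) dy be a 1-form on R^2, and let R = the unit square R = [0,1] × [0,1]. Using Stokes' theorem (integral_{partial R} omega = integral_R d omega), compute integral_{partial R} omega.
integral_(partial R) omega = 3/2

Stokes: integral_partial_R omega = integral_R d omega with d omega = (∂Q/∂x - ∂P/∂y) dx ∧ dy.
  ∂Q/∂x = y
  ∂P/∂y = -2*x
  integrand = ∂Q/∂x - ∂P/∂y = 2*x + y.
Integrating over R: integral_0^1 integral_0^1 (2*x + y) dx dy = 3/2.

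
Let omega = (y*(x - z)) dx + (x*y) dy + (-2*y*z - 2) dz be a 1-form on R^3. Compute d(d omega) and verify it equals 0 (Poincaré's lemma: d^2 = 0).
d(d omega) = 0

Step 1: d omega = sum_{i<j} (∂f_j/∂x_i - ∂f_i/∂x_j) dx_i ∧ dx_j:
  coeff of dx ∧ dy: -x + y + z
  coeff of dx ∧ dz: y
  coeff of dy ∧ dz: -2*z
Step 2: Apply d again to each 2-form coefficient. The only possible 3-form in R^3 is dx ∧ dy ∧ dz, with coefficient
  ∂(coeff of dy∧dz)/∂x - ∂(coeff of dx∧dz)/∂y + ∂(coeff of dx∧dy)/∂z
  = ∂/∂x (-2*z) - ∂/∂y (y) + ∂/∂z (-x + y + z).
Each of these terms simplifies to sums of mixed partials that cancel in pairs. The result is 0 (by equality of mixed partials for smooth functions — Schwarz / Clairaut).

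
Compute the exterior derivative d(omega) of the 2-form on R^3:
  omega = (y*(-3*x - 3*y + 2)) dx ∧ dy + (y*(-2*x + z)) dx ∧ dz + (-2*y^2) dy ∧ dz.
d(omega) = (2*x - z) dx ∧ dy ∧ dz

For a 2-form omega = sum_{i<j} g_{ij} dx_i ∧ dx_j, the exterior derivative is
  d(omega) = sum_{i<j} d(g_{ij}) ∧ dx_i ∧ dx_j = sum_{i<j, k} (∂g_{ij}/∂x_k) dx_k ∧ dx_i ∧ dx_j.
Expand each term, using dx_k ∧ dx_i ∧ dx_j = sgn(permutation) dx_{(a)} ∧ dx_{(b)} ∧ dx_{(c)} with (a < b < c) sorted:
  d(y*(-2*x + z)) includes (∂/∂y)(y*(-2*x + z)) dy = (-2*x + z) dy, which multiplied by dx ∧ dz gives (2*x - z) dx ∧ dy ∧ dz
Collecting like 3-forms: d(omega) = (2*x - z) dx ∧ dy ∧ dz.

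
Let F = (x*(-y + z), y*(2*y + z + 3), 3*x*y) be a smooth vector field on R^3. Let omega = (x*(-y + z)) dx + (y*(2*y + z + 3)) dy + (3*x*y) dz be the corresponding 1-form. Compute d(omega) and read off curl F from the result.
d(omega) = (3*x - y) dy ∧ dz + (x - 3*y) dz ∧ dx + (x) dx ∧ dy; curl F = (3*x - y, x - 3*y, x)

d omega = sum_{i<j} (∂f_j/∂x_i - ∂f_i/∂x_j) dx_i ∧ dx_j. Under the identification (dy ∧ dz, dz ∧ dx, dx ∧ dy) ↔ (e_x, e_y, e_z), the coefficients are exactly the components of curl F. Compute:
  ∂R/∂y - ∂Q/∂z = (3*x) - (y) = 3*x - y
  ∂P/∂z - ∂R/∂x = (x) - (3*y) = x - 3*y
  ∂Q/∂x - ∂P/∂y = (0) - (-x) = x.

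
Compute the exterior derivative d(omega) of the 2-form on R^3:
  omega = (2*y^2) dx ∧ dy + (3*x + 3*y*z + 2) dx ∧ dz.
d(omega) = (-3*z) dx ∧ dy ∧ dz

For a 2-form omega = sum_{i<j} g_{ij} dx_i ∧ dx_j, the exterior derivative is
  d(omega) = sum_{i<j} d(g_{ij}) ∧ dx_i ∧ dx_j = sum_{i<j, k} (∂g_{ij}/∂x_k) dx_k ∧ dx_i ∧ dx_j.
Expand each term, using dx_k ∧ dx_i ∧ dx_j = sgn(permutation) dx_{(a)} ∧ dx_{(b)} ∧ dx_{(c)} with (a < b < c) sorted:
  d(3*x + 3*y*z + 2) includes (∂/∂y)(3*x + 3*y*z + 2) dy = (3*z) dy, which multiplied by dx ∧ dz gives (-3*z) dx ∧ dy ∧ dz
Collecting like 3-forms: d(omega) = (-3*z) dx ∧ dy ∧ dz.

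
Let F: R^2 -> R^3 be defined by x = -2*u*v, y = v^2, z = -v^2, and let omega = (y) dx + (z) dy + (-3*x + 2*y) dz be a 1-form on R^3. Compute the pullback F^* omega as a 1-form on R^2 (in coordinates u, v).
F^* omega = (-2*v^3) du + (v^2*(-14*u - 6*v)) dv

Using F^*(f dg) = (f ∘ F) d(g ∘ F), substitute each coordinate x_i by F_i(u, v) in f_i, and replace dx_i by d F_i = (∂F_i/∂u) du + (∂F_i/∂v) dv.
  For the x component: f_1(F) = v^2; d F_1 = (-2*v) du + (-2*u) dv
  For the y component: f_2(F) = -v^2; d F_2 = (0) du + (2*v) dv
  For the z component: f_3(F) = 2*v*(3*u + v); d F_3 = (0) du + (-2*v) dv
Combining and collecting du, dv coefficients:
  coeff of du: -2*v^3
  coeff of dv: v^2*(-14*u - 6*v)
F^* omega = (-2*v^3) du + (v^2*(-14*u - 6*v)) dv.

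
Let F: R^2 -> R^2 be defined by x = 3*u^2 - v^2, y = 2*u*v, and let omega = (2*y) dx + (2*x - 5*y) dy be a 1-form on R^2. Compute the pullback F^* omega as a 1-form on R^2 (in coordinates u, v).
F^* omega = (4*v*(9*u^2 - 5*u*v - v^2)) du + (4*u*(3*u^2 - 5*u*v - 3*v^2)) dv

Using F^*(f dg) = (f ∘ F) d(g ∘ F), substitute each coordinate x_i by F_i(u, v) in f_i, and replace dx_i by d F_i = (∂F_i/∂u) du + (∂F_i/∂v) dv.
  For the x component: f_1(F) = 4*u*v; d F_1 = (6*u) du + (-2*v) dv
  For the y component: f_2(F) = 6*u^2 - 10*u*v - 2*v^2; d F_2 = (2*v) du + (2*u) dv
Combining and collecting du, dv coefficients:
  coeff of du: 4*v*(9*u^2 - 5*u*v - v^2)
  coeff of dv: 4*u*(3*u^2 - 5*u*v - 3*v^2)
F^* omega = (4*v*(9*u^2 - 5*u*v - v^2)) du + (4*u*(3*u^2 - 5*u*v - 3*v^2)) dv.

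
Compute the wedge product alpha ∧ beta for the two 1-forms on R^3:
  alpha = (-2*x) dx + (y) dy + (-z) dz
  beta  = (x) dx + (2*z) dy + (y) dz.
alpha ∧ beta = (-x*(y + 4*z)) dx ∧ dy + (x*(-2*y + z)) dx ∧ dz + (y^2 + 2*z^2) dy ∧ dz

Distribute the wedge, using dx_i ∧ dx_j = -dx_j ∧ dx_i and dx_i ∧ dx_i = 0. For each pair (i, j) with i < j, the coefficient of dx_i ∧ dx_j in alpha ∧ beta is (alpha_i * beta_j - alpha_j * beta_i). Collecting: alpha ∧ beta = (-x*(y + 4*z)) dx ∧ dy + (x*(-2*y + z)) dx ∧ dz + (y^2 + 2*z^2) dy ∧ dz.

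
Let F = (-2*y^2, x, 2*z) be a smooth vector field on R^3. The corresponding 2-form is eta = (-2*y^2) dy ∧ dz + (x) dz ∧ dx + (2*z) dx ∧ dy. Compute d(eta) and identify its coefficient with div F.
d(eta) = (2) dx ∧ dy ∧ dz; div F = 2

For a 2-form in R^3 of the form above, applying d gives a 3-form with coefficient ∂P/∂x + ∂Q/∂y + ∂R/∂z:
  ∂P/∂x = 0
  ∂Q/∂y = 0
  ∂R/∂z = 2
Sum = 2, which is exactly div F.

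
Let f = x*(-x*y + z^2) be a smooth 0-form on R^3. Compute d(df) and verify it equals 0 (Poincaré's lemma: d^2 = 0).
d(df) = 0

Step 1: df = sum_i (∂f/∂x_i) dx_i = (-2*x*y + z^2) dx + (-x^2) dy + (2*x*z) dz.
Step 2: Apply d again. Using the 1-form formula, the coefficient of dx ∧ dy in d(df) is ∂^2 f/∂x ∂y - ∂^2 f/∂y ∂x = (-2*x) - (-2*x) = 0 (equality of mixed partials for smooth f).
Similarly for dx ∧ dz and dy ∧ dz — all coefficients vanish. So d(df) = 0.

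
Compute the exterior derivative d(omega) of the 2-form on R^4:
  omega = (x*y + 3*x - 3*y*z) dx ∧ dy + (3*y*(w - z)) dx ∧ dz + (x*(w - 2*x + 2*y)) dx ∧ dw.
d(omega) = (-3*w - 3*y + 3*z) dx ∧ dy ∧ dz + (3*y) dx ∧ dz ∧ dw + (-2*x) dx ∧ dy ∧ dw

For a 2-form omega = sum_{i<j} g_{ij} dx_i ∧ dx_j, the exterior derivative is
  d(omega) = sum_{i<j} d(g_{ij}) ∧ dx_i ∧ dx_j = sum_{i<j, k} (∂g_{ij}/∂x_k) dx_k ∧ dx_i ∧ dx_j.
Expand each term, using dx_k ∧ dx_i ∧ dx_j = sgn(permutation) dx_{(a)} ∧ dx_{(b)} ∧ dx_{(c)} with (a < b < c) sorted:
  d(x*y + 3*x - 3*y*z) includes (∂/∂z)(x*y + 3*x - 3*y*z) dz = (-3*y) dz, which multiplied by dx ∧ dy gives (-3*y) dx ∧ dy ∧ dz
  d(3*y*(w - z)) includes (∂/∂y)(3*y*(w - z)) dy = (3*w - 3*z) dy, which multiplied by dx ∧ dz gives (-3*w + 3*z) dx ∧ dy ∧ dz
  d(3*y*(w - z)) includes (∂/∂w)(3*y*(w - z)) dw = (3*y) dw, which multiplied by dx ∧ dz gives (3*y) dx ∧ dz ∧ dw
  d(x*(w - 2*x + 2*y)) includes (∂/∂y)(x*(w - 2*x + 2*y)) dy = (2*x) dy, which multiplied by dx ∧ dw gives (-2*x) dx ∧ dy ∧ dw
Collecting like 3-forms: d(omega) = (-3*w - 3*y + 3*z) dx ∧ dy ∧ dz + (3*y) dx ∧ dz ∧ dw + (-2*x) dx ∧ dy ∧ dw.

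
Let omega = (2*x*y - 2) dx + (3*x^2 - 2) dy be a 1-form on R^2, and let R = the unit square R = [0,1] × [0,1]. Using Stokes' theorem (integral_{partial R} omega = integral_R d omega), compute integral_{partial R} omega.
integral_(partial R) omega = 2

Stokes: integral_partial_R omega = integral_R d omega with d omega = (∂Q/∂x - ∂P/∂y) dx ∧ dy.
  ∂Q/∂x = 6*x
  ∂P/∂y = 2*x
  integrand = ∂Q/∂x - ∂P/∂y = 4*x.
Integrating over R: integral_0^1 integral_0^1 (4*x) dx dy = 2.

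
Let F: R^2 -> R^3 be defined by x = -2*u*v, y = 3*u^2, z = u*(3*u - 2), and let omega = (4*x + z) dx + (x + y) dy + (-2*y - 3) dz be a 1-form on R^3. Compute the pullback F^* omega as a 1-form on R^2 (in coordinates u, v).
F^* omega = (-18*u^3 - 18*u^2*v + 12*u^2 + 16*u*v^2 + 4*u*v - 18*u + 6) du + (u^2*(-6*u + 16*v + 4)) dv

Using F^*(f dg) = (f ∘ F) d(g ∘ F), substitute each coordinate x_i by F_i(u, v) in f_i, and replace dx_i by d F_i = (∂F_i/∂u) du + (∂F_i/∂v) dv.
  For the x component: f_1(F) = u*(3*u - 8*v - 2); d F_1 = (-2*v) du + (-2*u) dv
  For the y component: f_2(F) = u*(3*u - 2*v); d F_2 = (6*u) du + (0) dv
  For the z component: f_3(F) = -6*u^2 - 3; d F_3 = (6*u - 2) du + (0) dv
Combining and collecting du, dv coefficients:
  coeff of du: -18*u^3 - 18*u^2*v + 12*u^2 + 16*u*v^2 + 4*u*v - 18*u + 6
  coeff of dv: u^2*(-6*u + 16*v + 4)
F^* omega = (-18*u^3 - 18*u^2*v + 12*u^2 + 16*u*v^2 + 4*u*v - 18*u + 6) du + (u^2*(-6*u + 16*v + 4)) dv.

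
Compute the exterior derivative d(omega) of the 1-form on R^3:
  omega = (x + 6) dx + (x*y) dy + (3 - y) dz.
d(omega) = (y) dx ∧ dy + (-1) dy ∧ dz

For a 1-form omega = sum_i f_i dx_i, the exterior derivative is
  d(omega) = sum_{i < j} (∂f_j/∂x_i - ∂f_i/∂x_j) dx_i ∧ dx_j.
  coefficient of dx ∧ dy: ∂f_2/∂x - ∂f_1/∂y = ∂(x*y)/∂x - ∂(x + 6)/∂y = y
  coefficient of dy ∧ dz: ∂f_3/∂y - ∂f_2/∂z = ∂(3 - y)/∂y - ∂(x*y)/∂z = -1
Assembling: d(omega) = (y) dx ∧ dy + (-1) dy ∧ dz.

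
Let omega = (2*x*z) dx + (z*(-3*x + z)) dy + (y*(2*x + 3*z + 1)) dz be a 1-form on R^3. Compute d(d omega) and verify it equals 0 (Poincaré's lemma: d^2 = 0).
d(d omega) = 0

Step 1: d omega = sum_{i<j} (∂f_j/∂x_i - ∂f_i/∂x_j) dx_i ∧ dx_j:
  coeff of dx ∧ dy: -3*z
  coeff of dx ∧ dz: -2*x + 2*y
  coeff of dy ∧ dz: 5*x + z + 1
Step 2: Apply d again to each 2-form coefficient. The only possible 3-form in R^3 is dx ∧ dy ∧ dz, with coefficient
  ∂(coeff of dy∧dz)/∂x - ∂(coeff of dx∧dz)/∂y + ∂(coeff of dx∧dy)/∂z
  = ∂/∂x (5*x + z + 1) - ∂/∂y (-2*x + 2*y) + ∂/∂z (-3*z).
Each of these terms simplifies to sums of mixed partials that cancel in pairs. The result is 0 (by equality of mixed partials for smooth functions — Schwarz / Clairaut).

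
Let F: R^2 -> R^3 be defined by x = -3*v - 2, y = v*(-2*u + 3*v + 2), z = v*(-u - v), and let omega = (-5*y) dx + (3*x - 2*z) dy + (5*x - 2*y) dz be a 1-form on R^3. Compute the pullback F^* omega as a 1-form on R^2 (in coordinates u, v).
F^* omega = (v*(-8*u*v + 2*v^2 + 37*v + 22)) du + (-8*u^2*v + 6*u*v^2 + 11*u*v + 22*u + 24*v^3 + 33*v^2 - 4*v - 12) dv

Using F^*(f dg) = (f ∘ F) d(g ∘ F), substitute each coordinate x_i by F_i(u, v) in f_i, and replace dx_i by d F_i = (∂F_i/∂u) du + (∂F_i/∂v) dv.
  For the x component: f_1(F) = 5*v*(2*u - 3*v - 2); d F_1 = (0) du + (-3) dv
  For the y component: f_2(F) = 2*u*v + 2*v^2 - 9*v - 6; d F_2 = (-2*v) du + (-2*u + 6*v + 2) dv
  For the z component: f_3(F) = 4*u*v - 6*v^2 - 19*v - 10; d F_3 = (-v) du + (-u - 2*v) dv
Combining and collecting du, dv coefficients:
  coeff of du: v*(-8*u*v + 2*v^2 + 37*v + 22)
  coeff of dv: -8*u^2*v + 6*u*v^2 + 11*u*v + 22*u + 24*v^3 + 33*v^2 - 4*v - 12
F^* omega = (v*(-8*u*v + 2*v^2 + 37*v + 22)) du + (-8*u^2*v + 6*u*v^2 + 11*u*v + 22*u + 24*v^3 + 33*v^2 - 4*v - 12) dv.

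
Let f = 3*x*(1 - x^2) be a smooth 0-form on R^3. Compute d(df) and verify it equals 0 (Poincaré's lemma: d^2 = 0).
d(df) = 0

Step 1: df = sum_i (∂f/∂x_i) dx_i = (3 - 9*x^2) dx + (0) dy + (0) dz.
Step 2: Apply d again. Using the 1-form formula, the coefficient of dx ∧ dy in d(df) is ∂^2 f/∂x ∂y - ∂^2 f/∂y ∂x = (0) - (0) = 0 (equality of mixed partials for smooth f).
Similarly for dx ∧ dz and dy ∧ dz — all coefficients vanish. So d(df) = 0.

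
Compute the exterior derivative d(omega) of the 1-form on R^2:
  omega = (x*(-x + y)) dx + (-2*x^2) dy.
d(omega) = (-5*x) dx ∧ dy

For a 1-form omega = sum_i f_i dx_i, the exterior derivative is
  d(omega) = sum_{i < j} (∂f_j/∂x_i - ∂f_i/∂x_j) dx_i ∧ dx_j.
  coefficient of dx ∧ dy: ∂f_2/∂x - ∂f_1/∂y = ∂(-2*x^2)/∂x - ∂(x*(-x + y))/∂y = -5*x
Assembling: d(omega) = (-5*x) dx ∧ dy.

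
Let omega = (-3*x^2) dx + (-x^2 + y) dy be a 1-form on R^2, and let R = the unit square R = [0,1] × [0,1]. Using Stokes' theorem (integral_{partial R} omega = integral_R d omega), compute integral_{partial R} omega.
integral_(partial R) omega = -1

Stokes: integral_partial_R omega = integral_R d omega with d omega = (∂Q/∂x - ∂P/∂y) dx ∧ dy.
  ∂Q/∂x = -2*x
  ∂P/∂y = 0
  integrand = ∂Q/∂x - ∂P/∂y = -2*x.
Integrating over R: integral_0^1 integral_0^1 (-2*x) dx dy = -1.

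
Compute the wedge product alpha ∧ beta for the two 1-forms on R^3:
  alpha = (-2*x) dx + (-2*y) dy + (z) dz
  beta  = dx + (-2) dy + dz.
alpha ∧ beta = (4*x + 2*y) dx ∧ dy + (-2*x - z) dx ∧ dz + (-2*y + 2*z) dy ∧ dz

Distribute the wedge, using dx_i ∧ dx_j = -dx_j ∧ dx_i and dx_i ∧ dx_i = 0. For each pair (i, j) with i < j, the coefficient of dx_i ∧ dx_j in alpha ∧ beta is (alpha_i * beta_j - alpha_j * beta_i). Collecting: alpha ∧ beta = (4*x + 2*y) dx ∧ dy + (-2*x - z) dx ∧ dz + (-2*y + 2*z) dy ∧ dz.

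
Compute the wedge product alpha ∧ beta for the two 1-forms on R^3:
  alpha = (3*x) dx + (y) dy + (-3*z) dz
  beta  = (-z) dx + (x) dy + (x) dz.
alpha ∧ beta = (3*x^2 + y*z) dx ∧ dy + (3*x^2 - 3*z^2) dx ∧ dz + (x*(y + 3*z)) dy ∧ dz

Distribute the wedge, using dx_i ∧ dx_j = -dx_j ∧ dx_i and dx_i ∧ dx_i = 0. For each pair (i, j) with i < j, the coefficient of dx_i ∧ dx_j in alpha ∧ beta is (alpha_i * beta_j - alpha_j * beta_i). Collecting: alpha ∧ beta = (3*x^2 + y*z) dx ∧ dy + (3*x^2 - 3*z^2) dx ∧ dz + (x*(y + 3*z)) dy ∧ dz.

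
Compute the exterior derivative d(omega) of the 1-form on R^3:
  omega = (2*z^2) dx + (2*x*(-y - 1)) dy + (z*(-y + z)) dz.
d(omega) = (-2*y - 2) dx ∧ dy + (-4*z) dx ∧ dz + (-z) dy ∧ dz

For a 1-form omega = sum_i f_i dx_i, the exterior derivative is
  d(omega) = sum_{i < j} (∂f_j/∂x_i - ∂f_i/∂x_j) dx_i ∧ dx_j.
  coefficient of dx ∧ dy: ∂f_2/∂x - ∂f_1/∂y = ∂(2*x*(-y - 1))/∂x - ∂(2*z^2)/∂y = -2*y - 2
  coefficient of dx ∧ dz: ∂f_3/∂x - ∂f_1/∂z = ∂(z*(-y + z))/∂x - ∂(2*z^2)/∂z = -4*z
  coefficient of dy ∧ dz: ∂f_3/∂y - ∂f_2/∂z = ∂(z*(-y + z))/∂y - ∂(2*x*(-y - 1))/∂z = -z
Assembling: d(omega) = (-2*y - 2) dx ∧ dy + (-4*z) dx ∧ dz + (-z) dy ∧ dz.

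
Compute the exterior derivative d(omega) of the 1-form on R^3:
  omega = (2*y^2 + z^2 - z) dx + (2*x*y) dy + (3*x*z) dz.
d(omega) = (-2*y) dx ∧ dy + (z + 1) dx ∧ dz

For a 1-form omega = sum_i f_i dx_i, the exterior derivative is
  d(omega) = sum_{i < j} (∂f_j/∂x_i - ∂f_i/∂x_j) dx_i ∧ dx_j.
  coefficient of dx ∧ dy: ∂f_2/∂x - ∂f_1/∂y = ∂(2*x*y)/∂x - ∂(2*y^2 + z^2 - z)/∂y = -2*y
  coefficient of dx ∧ dz: ∂f_3/∂x - ∂f_1/∂z = ∂(3*x*z)/∂x - ∂(2*y^2 + z^2 - z)/∂z = z + 1
Assembling: d(omega) = (-2*y) dx ∧ dy + (z + 1) dx ∧ dz.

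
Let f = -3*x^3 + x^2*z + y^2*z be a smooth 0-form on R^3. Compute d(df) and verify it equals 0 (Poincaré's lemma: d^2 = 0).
d(df) = 0

Step 1: df = sum_i (∂f/∂x_i) dx_i = (x*(-9*x + 2*z)) dx + (2*y*z) dy + (x^2 + y^2) dz.
Step 2: Apply d again. Using the 1-form formula, the coefficient of dx ∧ dy in d(df) is ∂^2 f/∂x ∂y - ∂^2 f/∂y ∂x = (0) - (0) = 0 (equality of mixed partials for smooth f).
Similarly for dx ∧ dz and dy ∧ dz — all coefficients vanish. So d(df) = 0.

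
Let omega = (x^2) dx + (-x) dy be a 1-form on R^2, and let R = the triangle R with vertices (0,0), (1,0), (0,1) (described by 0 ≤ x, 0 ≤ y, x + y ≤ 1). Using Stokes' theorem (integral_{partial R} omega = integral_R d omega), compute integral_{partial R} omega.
integral_(partial R) omega = -1/2

Stokes: integral_partial_R omega = integral_R d omega with d omega = (∂Q/∂x - ∂P/∂y) dx ∧ dy.
  ∂Q/∂x = -1
  ∂P/∂y = 0
  integrand = ∂Q/∂x - ∂P/∂y = -1.
Integrating over R: integral_0^1 integral_0^{1-x} (-1) dy dx = -1/2.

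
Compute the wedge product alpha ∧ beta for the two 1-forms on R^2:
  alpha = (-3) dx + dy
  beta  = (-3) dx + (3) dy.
alpha ∧ beta = (-6) dx ∧ dy

Distribute the wedge, using dx_i ∧ dx_j = -dx_j ∧ dx_i and dx_i ∧ dx_i = 0. For each pair (i, j) with i < j, the coefficient of dx_i ∧ dx_j in alpha ∧ beta is (alpha_i * beta_j - alpha_j * beta_i). Collecting: alpha ∧ beta = (-6) dx ∧ dy.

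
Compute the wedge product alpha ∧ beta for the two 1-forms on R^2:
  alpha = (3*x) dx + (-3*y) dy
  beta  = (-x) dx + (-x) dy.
alpha ∧ beta = (-3*x*(x + y)) dx ∧ dy

Distribute the wedge, using dx_i ∧ dx_j = -dx_j ∧ dx_i and dx_i ∧ dx_i = 0. For each pair (i, j) with i < j, the coefficient of dx_i ∧ dx_j in alpha ∧ beta is (alpha_i * beta_j - alpha_j * beta_i). Collecting: alpha ∧ beta = (-3*x*(x + y)) dx ∧ dy.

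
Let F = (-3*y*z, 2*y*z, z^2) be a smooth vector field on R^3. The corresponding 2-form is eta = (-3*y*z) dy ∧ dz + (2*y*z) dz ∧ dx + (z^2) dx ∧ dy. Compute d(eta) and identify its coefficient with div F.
d(eta) = (4*z) dx ∧ dy ∧ dz; div F = 4*z

For a 2-form in R^3 of the form above, applying d gives a 3-form with coefficient ∂P/∂x + ∂Q/∂y + ∂R/∂z:
  ∂P/∂x = 0
  ∂Q/∂y = 2*z
  ∂R/∂z = 2*z
Sum = 4*z, which is exactly div F.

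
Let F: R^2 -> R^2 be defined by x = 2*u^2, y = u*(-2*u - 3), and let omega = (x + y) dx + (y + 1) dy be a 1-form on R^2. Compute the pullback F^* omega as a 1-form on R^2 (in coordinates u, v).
F^* omega = (8*u^3 + 6*u^2 + 5*u - 3) du

Using F^*(f dg) = (f ∘ F) d(g ∘ F), substitute each coordinate x_i by F_i(u, v) in f_i, and replace dx_i by d F_i = (∂F_i/∂u) du + (∂F_i/∂v) dv.
  For the x component: f_1(F) = -3*u; d F_1 = (4*u) du + (0) dv
  For the y component: f_2(F) = -2*u^2 - 3*u + 1; d F_2 = (-4*u - 3) du + (0) dv
Combining and collecting du, dv coefficients:
  coeff of du: 8*u^3 + 6*u^2 + 5*u - 3
  coeff of dv: 0
F^* omega = (8*u^3 + 6*u^2 + 5*u - 3) du.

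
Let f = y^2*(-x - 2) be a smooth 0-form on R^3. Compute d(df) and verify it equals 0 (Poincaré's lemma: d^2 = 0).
d(df) = 0

Step 1: df = sum_i (∂f/∂x_i) dx_i = (-y^2) dx + (2*y*(-x - 2)) dy + (0) dz.
Step 2: Apply d again. Using the 1-form formula, the coefficient of dx ∧ dy in d(df) is ∂^2 f/∂x ∂y - ∂^2 f/∂y ∂x = (-2*y) - (-2*y) = 0 (equality of mixed partials for smooth f).
Similarly for dx ∧ dz and dy ∧ dz — all coefficients vanish. So d(df) = 0.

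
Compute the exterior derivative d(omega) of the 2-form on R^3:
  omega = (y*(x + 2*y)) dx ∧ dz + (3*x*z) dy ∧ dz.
d(omega) = (-x - 4*y + 3*z) dx ∧ dy ∧ dz

For a 2-form omega = sum_{i<j} g_{ij} dx_i ∧ dx_j, the exterior derivative is
  d(omega) = sum_{i<j} d(g_{ij}) ∧ dx_i ∧ dx_j = sum_{i<j, k} (∂g_{ij}/∂x_k) dx_k ∧ dx_i ∧ dx_j.
Expand each term, using dx_k ∧ dx_i ∧ dx_j = sgn(permutation) dx_{(a)} ∧ dx_{(b)} ∧ dx_{(c)} with (a < b < c) sorted:
  d(y*(x + 2*y)) includes (∂/∂y)(y*(x + 2*y)) dy = (x + 4*y) dy, which multiplied by dx ∧ dz gives (-x - 4*y) dx ∧ dy ∧ dz
  d(3*x*z) includes (∂/∂x)(3*x*z) dx = (3*z) dx, which multiplied by dy ∧ dz gives (3*z) dx ∧ dy ∧ dz
Collecting like 3-forms: d(omega) = (-x - 4*y + 3*z) dx ∧ dy ∧ dz.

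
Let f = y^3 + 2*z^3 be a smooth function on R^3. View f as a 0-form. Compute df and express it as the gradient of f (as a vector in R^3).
df = (0) dx + (3*y^2) dy + (6*z^2) dz; grad f = (0, 3*y^2, 6*z^2)

For a 0-form f, d f = (∂f/∂x) dx + (∂f/∂y) dy + (∂f/∂z) dz. The components of the vector representation are exactly the entries of grad f in Cartesian coordinates:
  ∂f/∂x = 0
  ∂f/∂y = 3*y^2
  ∂f/∂z = 6*z^2.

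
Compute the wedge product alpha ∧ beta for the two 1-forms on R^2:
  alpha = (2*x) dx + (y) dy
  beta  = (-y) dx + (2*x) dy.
alpha ∧ beta = (4*x^2 + y^2) dx ∧ dy

Distribute the wedge, using dx_i ∧ dx_j = -dx_j ∧ dx_i and dx_i ∧ dx_i = 0. For each pair (i, j) with i < j, the coefficient of dx_i ∧ dx_j in alpha ∧ beta is (alpha_i * beta_j - alpha_j * beta_i). Collecting: alpha ∧ beta = (4*x^2 + y^2) dx ∧ dy.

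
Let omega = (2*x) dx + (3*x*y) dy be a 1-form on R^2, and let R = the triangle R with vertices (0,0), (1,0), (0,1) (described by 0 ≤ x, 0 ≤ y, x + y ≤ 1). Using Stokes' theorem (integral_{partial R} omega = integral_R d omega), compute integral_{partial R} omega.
integral_(partial R) omega = 1/2

Stokes: integral_partial_R omega = integral_R d omega with d omega = (∂Q/∂x - ∂P/∂y) dx ∧ dy.
  ∂Q/∂x = 3*y
  ∂P/∂y = 0
  integrand = ∂Q/∂x - ∂P/∂y = 3*y.
Integrating over R: integral_0^1 integral_0^{1-x} (3*y) dy dx = 1/2.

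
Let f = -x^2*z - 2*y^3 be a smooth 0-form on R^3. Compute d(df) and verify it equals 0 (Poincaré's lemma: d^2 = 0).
d(df) = 0

Step 1: df = sum_i (∂f/∂x_i) dx_i = (-2*x*z) dx + (-6*y^2) dy + (-x^2) dz.
Step 2: Apply d again. Using the 1-form formula, the coefficient of dx ∧ dy in d(df) is ∂^2 f/∂x ∂y - ∂^2 f/∂y ∂x = (0) - (0) = 0 (equality of mixed partials for smooth f).
Similarly for dx ∧ dz and dy ∧ dz — all coefficients vanish. So d(df) = 0.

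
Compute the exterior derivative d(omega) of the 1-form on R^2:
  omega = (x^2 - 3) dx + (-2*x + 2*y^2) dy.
d(omega) = (-2) dx ∧ dy

For a 1-form omega = sum_i f_i dx_i, the exterior derivative is
  d(omega) = sum_{i < j} (∂f_j/∂x_i - ∂f_i/∂x_j) dx_i ∧ dx_j.
  coefficient of dx ∧ dy: ∂f_2/∂x - ∂f_1/∂y = ∂(-2*x + 2*y^2)/∂x - ∂(x^2 - 3)/∂y = -2
Assembling: d(omega) = (-2) dx ∧ dy.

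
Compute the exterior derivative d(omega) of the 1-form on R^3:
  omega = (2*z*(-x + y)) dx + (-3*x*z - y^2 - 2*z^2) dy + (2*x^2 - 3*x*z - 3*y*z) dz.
d(omega) = (-5*z) dx ∧ dy + (6*x - 2*y - 3*z) dx ∧ dz + (3*x + z) dy ∧ dz

For a 1-form omega = sum_i f_i dx_i, the exterior derivative is
  d(omega) = sum_{i < j} (∂f_j/∂x_i - ∂f_i/∂x_j) dx_i ∧ dx_j.
  coefficient of dx ∧ dy: ∂f_2/∂x - ∂f_1/∂y = ∂(-3*x*z - y^2 - 2*z^2)/∂x - ∂(2*z*(-x + y))/∂y = -5*z
  coefficient of dx ∧ dz: ∂f_3/∂x - ∂f_1/∂z = ∂(2*x^2 - 3*x*z - 3*y*z)/∂x - ∂(2*z*(-x + y))/∂z = 6*x - 2*y - 3*z
  coefficient of dy ∧ dz: ∂f_3/∂y - ∂f_2/∂z = ∂(2*x^2 - 3*x*z - 3*y*z)/∂y - ∂(-3*x*z - y^2 - 2*z^2)/∂z = 3*x + z
Assembling: d(omega) = (-5*z) dx ∧ dy + (6*x - 2*y - 3*z) dx ∧ dz + (3*x + z) dy ∧ dz.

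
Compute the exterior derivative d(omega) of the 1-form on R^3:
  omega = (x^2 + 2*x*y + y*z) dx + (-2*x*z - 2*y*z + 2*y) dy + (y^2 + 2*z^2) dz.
d(omega) = (-2*x - 3*z) dx ∧ dy + (-y) dx ∧ dz + (2*x + 4*y) dy ∧ dz

For a 1-form omega = sum_i f_i dx_i, the exterior derivative is
  d(omega) = sum_{i < j} (∂f_j/∂x_i - ∂f_i/∂x_j) dx_i ∧ dx_j.
  coefficient of dx ∧ dy: ∂f_2/∂x - ∂f_1/∂y = ∂(-2*x*z - 2*y*z + 2*y)/∂x - ∂(x^2 + 2*x*y + y*z)/∂y = -2*x - 3*z
  coefficient of dx ∧ dz: ∂f_3/∂x - ∂f_1/∂z = ∂(y^2 + 2*z^2)/∂x - ∂(x^2 + 2*x*y + y*z)/∂z = -y
  coefficient of dy ∧ dz: ∂f_3/∂y - ∂f_2/∂z = ∂(y^2 + 2*z^2)/∂y - ∂(-2*x*z - 2*y*z + 2*y)/∂z = 2*x + 4*y
Assembling: d(omega) = (-2*x - 3*z) dx ∧ dy + (-y) dx ∧ dz + (2*x + 4*y) dy ∧ dz.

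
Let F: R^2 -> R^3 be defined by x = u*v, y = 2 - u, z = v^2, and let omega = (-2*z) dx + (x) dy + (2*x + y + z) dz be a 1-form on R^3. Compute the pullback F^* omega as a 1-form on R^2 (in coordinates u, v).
F^* omega = (v*(-u - 2*v^2)) du + (2*v*(u*v - u + v^2 + 2)) dv

Using F^*(f dg) = (f ∘ F) d(g ∘ F), substitute each coordinate x_i by F_i(u, v) in f_i, and replace dx_i by d F_i = (∂F_i/∂u) du + (∂F_i/∂v) dv.
  For the x component: f_1(F) = -2*v^2; d F_1 = (v) du + (u) dv
  For the y component: f_2(F) = u*v; d F_2 = (-1) du + (0) dv
  For the z component: f_3(F) = 2*u*v - u + v^2 + 2; d F_3 = (0) du + (2*v) dv
Combining and collecting du, dv coefficients:
  coeff of du: v*(-u - 2*v^2)
  coeff of dv: 2*v*(u*v - u + v^2 + 2)
F^* omega = (v*(-u - 2*v^2)) du + (2*v*(u*v - u + v^2 + 2)) dv.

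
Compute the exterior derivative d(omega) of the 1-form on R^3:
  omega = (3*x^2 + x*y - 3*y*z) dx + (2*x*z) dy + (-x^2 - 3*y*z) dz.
d(omega) = (-x + 5*z) dx ∧ dy + (-2*x + 3*y) dx ∧ dz + (-2*x - 3*z) dy ∧ dz

For a 1-form omega = sum_i f_i dx_i, the exterior derivative is
  d(omega) = sum_{i < j} (∂f_j/∂x_i - ∂f_i/∂x_j) dx_i ∧ dx_j.
  coefficient of dx ∧ dy: ∂f_2/∂x - ∂f_1/∂y = ∂(2*x*z)/∂x - ∂(3*x^2 + x*y - 3*y*z)/∂y = -x + 5*z
  coefficient of dx ∧ dz: ∂f_3/∂x - ∂f_1/∂z = ∂(-x^2 - 3*y*z)/∂x - ∂(3*x^2 + x*y - 3*y*z)/∂z = -2*x + 3*y
  coefficient of dy ∧ dz: ∂f_3/∂y - ∂f_2/∂z = ∂(-x^2 - 3*y*z)/∂y - ∂(2*x*z)/∂z = -2*x - 3*z
Assembling: d(omega) = (-x + 5*z) dx ∧ dy + (-2*x + 3*y) dx ∧ dz + (-2*x - 3*z) dy ∧ dz.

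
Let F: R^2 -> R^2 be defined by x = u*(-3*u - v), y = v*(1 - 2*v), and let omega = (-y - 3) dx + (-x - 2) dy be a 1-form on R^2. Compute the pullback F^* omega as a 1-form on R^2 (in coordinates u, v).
F^* omega = (-12*u*v^2 + 6*u*v + 18*u - 2*v^3 + v^2 + 3*v) du + (-12*u^2*v + 3*u^2 - 6*u*v^2 + 2*u*v + 3*u + 8*v - 2) dv

Using F^*(f dg) = (f ∘ F) d(g ∘ F), substitute each coordinate x_i by F_i(u, v) in f_i, and replace dx_i by d F_i = (∂F_i/∂u) du + (∂F_i/∂v) dv.
  For the x component: f_1(F) = 2*v^2 - v - 3; d F_1 = (-6*u - v) du + (-u) dv
  For the y component: f_2(F) = 3*u^2 + u*v - 2; d F_2 = (0) du + (1 - 4*v) dv
Combining and collecting du, dv coefficients:
  coeff of du: -12*u*v^2 + 6*u*v + 18*u - 2*v^3 + v^2 + 3*v
  coeff of dv: -12*u^2*v + 3*u^2 - 6*u*v^2 + 2*u*v + 3*u + 8*v - 2
F^* omega = (-12*u*v^2 + 6*u*v + 18*u - 2*v^3 + v^2 + 3*v) du + (-12*u^2*v + 3*u^2 - 6*u*v^2 + 2*u*v + 3*u + 8*v - 2) dv.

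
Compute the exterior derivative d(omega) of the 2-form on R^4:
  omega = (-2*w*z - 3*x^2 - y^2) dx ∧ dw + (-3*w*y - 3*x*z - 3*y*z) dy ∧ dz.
d(omega) = (2*y) dx ∧ dy ∧ dw + (2*w) dx ∧ dz ∧ dw + (-3*z) dx ∧ dy ∧ dz + (-3*y) dy ∧ dz ∧ dw

For a 2-form omega = sum_{i<j} g_{ij} dx_i ∧ dx_j, the exterior derivative is
  d(omega) = sum_{i<j} d(g_{ij}) ∧ dx_i ∧ dx_j = sum_{i<j, k} (∂g_{ij}/∂x_k) dx_k ∧ dx_i ∧ dx_j.
Expand each term, using dx_k ∧ dx_i ∧ dx_j = sgn(permutation) dx_{(a)} ∧ dx_{(b)} ∧ dx_{(c)} with (a < b < c) sorted:
  d(-2*w*z - 3*x^2 - y^2) includes (∂/∂y)(-2*w*z - 3*x^2 - y^2) dy = (-2*y) dy, which multiplied by dx ∧ dw gives (2*y) dx ∧ dy ∧ dw
  d(-2*w*z - 3*x^2 - y^2) includes (∂/∂z)(-2*w*z - 3*x^2 - y^2) dz = (-2*w) dz, which multiplied by dx ∧ dw gives (2*w) dx ∧ dz ∧ dw
  d(-3*w*y - 3*x*z - 3*y*z) includes (∂/∂x)(-3*w*y - 3*x*z - 3*y*z) dx = (-3*z) dx, which multiplied by dy ∧ dz gives (-3*z) dx ∧ dy ∧ dz
  d(-3*w*y - 3*x*z - 3*y*z) includes (∂/∂w)(-3*w*y - 3*x*z - 3*y*z) dw = (-3*y) dw, which multiplied by dy ∧ dz gives (-3*y) dy ∧ dz ∧ dw
Collecting like 3-forms: d(omega) = (2*y) dx ∧ dy ∧ dw + (2*w) dx ∧ dz ∧ dw + (-3*z) dx ∧ dy ∧ dz + (-3*y) dy ∧ dz ∧ dw.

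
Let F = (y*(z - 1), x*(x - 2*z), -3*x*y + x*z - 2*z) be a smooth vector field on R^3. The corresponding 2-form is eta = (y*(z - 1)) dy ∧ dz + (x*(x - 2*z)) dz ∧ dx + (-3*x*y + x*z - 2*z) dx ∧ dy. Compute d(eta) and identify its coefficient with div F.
d(eta) = (x - 2) dx ∧ dy ∧ dz; div F = x - 2

For a 2-form in R^3 of the form above, applying d gives a 3-form with coefficient ∂P/∂x + ∂Q/∂y + ∂R/∂z:
  ∂P/∂x = 0
  ∂Q/∂y = 0
  ∂R/∂z = x - 2
Sum = x - 2, which is exactly div F.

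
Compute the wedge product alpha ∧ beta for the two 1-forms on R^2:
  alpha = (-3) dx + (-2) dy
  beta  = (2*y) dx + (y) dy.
alpha ∧ beta = (y) dx ∧ dy

Distribute the wedge, using dx_i ∧ dx_j = -dx_j ∧ dx_i and dx_i ∧ dx_i = 0. For each pair (i, j) with i < j, the coefficient of dx_i ∧ dx_j in alpha ∧ beta is (alpha_i * beta_j - alpha_j * beta_i). Collecting: alpha ∧ beta = (y) dx ∧ dy.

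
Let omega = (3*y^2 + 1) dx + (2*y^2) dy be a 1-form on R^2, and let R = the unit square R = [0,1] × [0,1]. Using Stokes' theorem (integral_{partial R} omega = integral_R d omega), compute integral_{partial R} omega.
integral_(partial R) omega = -3

Stokes: integral_partial_R omega = integral_R d omega with d omega = (∂Q/∂x - ∂P/∂y) dx ∧ dy.
  ∂Q/∂x = 0
  ∂P/∂y = 6*y
  integrand = ∂Q/∂x - ∂P/∂y = -6*y.
Integrating over R: integral_0^1 integral_0^1 (-6*y) dx dy = -3.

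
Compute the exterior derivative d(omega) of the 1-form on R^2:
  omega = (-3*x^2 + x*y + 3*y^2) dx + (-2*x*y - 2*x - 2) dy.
d(omega) = (-x - 8*y - 2) dx ∧ dy

For a 1-form omega = sum_i f_i dx_i, the exterior derivative is
  d(omega) = sum_{i < j} (∂f_j/∂x_i - ∂f_i/∂x_j) dx_i ∧ dx_j.
  coefficient of dx ∧ dy: ∂f_2/∂x - ∂f_1/∂y = ∂(-2*x*y - 2*x - 2)/∂x - ∂(-3*x^2 + x*y + 3*y^2)/∂y = -x - 8*y - 2
Assembling: d(omega) = (-x - 8*y - 2) dx ∧ dy.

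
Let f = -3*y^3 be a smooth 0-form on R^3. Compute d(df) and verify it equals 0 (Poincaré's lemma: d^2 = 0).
d(df) = 0

Step 1: df = sum_i (∂f/∂x_i) dx_i = (0) dx + (-9*y^2) dy + (0) dz.
Step 2: Apply d again. Using the 1-form formula, the coefficient of dx ∧ dy in d(df) is ∂^2 f/∂x ∂y - ∂^2 f/∂y ∂x = (0) - (0) = 0 (equality of mixed partials for smooth f).
Similarly for dx ∧ dz and dy ∧ dz — all coefficients vanish. So d(df) = 0.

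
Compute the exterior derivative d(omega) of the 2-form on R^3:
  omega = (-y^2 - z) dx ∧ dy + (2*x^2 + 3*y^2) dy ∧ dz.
d(omega) = (4*x - 1) dx ∧ dy ∧ dz

For a 2-form omega = sum_{i<j} g_{ij} dx_i ∧ dx_j, the exterior derivative is
  d(omega) = sum_{i<j} d(g_{ij}) ∧ dx_i ∧ dx_j = sum_{i<j, k} (∂g_{ij}/∂x_k) dx_k ∧ dx_i ∧ dx_j.
Expand each term, using dx_k ∧ dx_i ∧ dx_j = sgn(permutation) dx_{(a)} ∧ dx_{(b)} ∧ dx_{(c)} with (a < b < c) sorted:
  d(-y^2 - z) includes (∂/∂z)(-y^2 - z) dz = (-1) dz, which multiplied by dx ∧ dy gives (-1) dx ∧ dy ∧ dz
  d(2*x^2 + 3*y^2) includes (∂/∂x)(2*x^2 + 3*y^2) dx = (4*x) dx, which multiplied by dy ∧ dz gives (4*x) dx ∧ dy ∧ dz
Collecting like 3-forms: d(omega) = (4*x - 1) dx ∧ dy ∧ dz.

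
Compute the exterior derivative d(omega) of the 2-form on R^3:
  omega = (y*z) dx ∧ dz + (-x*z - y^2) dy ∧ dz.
d(omega) = (-2*z) dx ∧ dy ∧ dz

For a 2-form omega = sum_{i<j} g_{ij} dx_i ∧ dx_j, the exterior derivative is
  d(omega) = sum_{i<j} d(g_{ij}) ∧ dx_i ∧ dx_j = sum_{i<j, k} (∂g_{ij}/∂x_k) dx_k ∧ dx_i ∧ dx_j.
Expand each term, using dx_k ∧ dx_i ∧ dx_j = sgn(permutation) dx_{(a)} ∧ dx_{(b)} ∧ dx_{(c)} with (a < b < c) sorted:
  d(y*z) includes (∂/∂y)(y*z) dy = (z) dy, which multiplied by dx ∧ dz gives (-z) dx ∧ dy ∧ dz
  d(-x*z - y^2) includes (∂/∂x)(-x*z - y^2) dx = (-z) dx, which multiplied by dy ∧ dz gives (-z) dx ∧ dy ∧ dz
Collecting like 3-forms: d(omega) = (-2*z) dx ∧ dy ∧ dz.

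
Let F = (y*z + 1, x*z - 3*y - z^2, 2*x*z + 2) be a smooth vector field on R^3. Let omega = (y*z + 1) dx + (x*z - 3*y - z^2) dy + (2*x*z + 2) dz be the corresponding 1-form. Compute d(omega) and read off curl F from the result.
d(omega) = (-x + 2*z) dy ∧ dz + (y - 2*z) dz ∧ dx + (0) dx ∧ dy; curl F = (-x + 2*z, y - 2*z, 0)

d omega = sum_{i<j} (∂f_j/∂x_i - ∂f_i/∂x_j) dx_i ∧ dx_j. Under the identification (dy ∧ dz, dz ∧ dx, dx ∧ dy) ↔ (e_x, e_y, e_z), the coefficients are exactly the components of curl F. Compute:
  ∂R/∂y - ∂Q/∂z = (0) - (x - 2*z) = -x + 2*z
  ∂P/∂z - ∂R/∂x = (y) - (2*z) = y - 2*z
  ∂Q/∂x - ∂P/∂y = (z) - (z) = 0.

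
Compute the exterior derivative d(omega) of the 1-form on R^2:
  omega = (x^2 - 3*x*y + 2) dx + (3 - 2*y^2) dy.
d(omega) = (3*x) dx ∧ dy

For a 1-form omega = sum_i f_i dx_i, the exterior derivative is
  d(omega) = sum_{i < j} (∂f_j/∂x_i - ∂f_i/∂x_j) dx_i ∧ dx_j.
  coefficient of dx ∧ dy: ∂f_2/∂x - ∂f_1/∂y = ∂(3 - 2*y^2)/∂x - ∂(x^2 - 3*x*y + 2)/∂y = 3*x
Assembling: d(omega) = (3*x) dx ∧ dy.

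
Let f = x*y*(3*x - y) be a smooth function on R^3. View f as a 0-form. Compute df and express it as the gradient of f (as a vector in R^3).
df = (y*(6*x - y)) dx + (x*(3*x - 2*y)) dy + (0) dz; grad f = (y*(6*x - y), x*(3*x - 2*y), 0)

For a 0-form f, d f = (∂f/∂x) dx + (∂f/∂y) dy + (∂f/∂z) dz. The components of the vector representation are exactly the entries of grad f in Cartesian coordinates:
  ∂f/∂x = y*(6*x - y)
  ∂f/∂y = x*(3*x - 2*y)
  ∂f/∂z = 0.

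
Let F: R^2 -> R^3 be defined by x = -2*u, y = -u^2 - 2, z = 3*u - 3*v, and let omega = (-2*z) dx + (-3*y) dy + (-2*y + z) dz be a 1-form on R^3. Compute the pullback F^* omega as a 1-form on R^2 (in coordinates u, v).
F^* omega = (-6*u^3 + 6*u^2 + 9*u - 21*v + 12) du + (-6*u^2 - 9*u + 9*v - 12) dv

Using F^*(f dg) = (f ∘ F) d(g ∘ F), substitute each coordinate x_i by F_i(u, v) in f_i, and replace dx_i by d F_i = (∂F_i/∂u) du + (∂F_i/∂v) dv.
  For the x component: f_1(F) = -6*u + 6*v; d F_1 = (-2) du + (0) dv
  For the y component: f_2(F) = 3*u^2 + 6; d F_2 = (-2*u) du + (0) dv
  For the z component: f_3(F) = 2*u^2 + 3*u - 3*v + 4; d F_3 = (3) du + (-3) dv
Combining and collecting du, dv coefficients:
  coeff of du: -6*u^3 + 6*u^2 + 9*u - 21*v + 12
  coeff of dv: -6*u^2 - 9*u + 9*v - 12
F^* omega = (-6*u^3 + 6*u^2 + 9*u - 21*v + 12) du + (-6*u^2 - 9*u + 9*v - 12) dv.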